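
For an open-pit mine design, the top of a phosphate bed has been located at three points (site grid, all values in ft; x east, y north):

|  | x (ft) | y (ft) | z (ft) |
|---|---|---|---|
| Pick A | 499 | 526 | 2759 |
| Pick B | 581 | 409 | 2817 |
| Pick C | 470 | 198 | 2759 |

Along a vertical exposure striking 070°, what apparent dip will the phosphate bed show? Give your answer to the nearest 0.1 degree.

29.7°

Two edge vectors: Pick A→Pick B = (82, -117, 58), Pick A→Pick C = (-29, -328, 0).
Normal n = (Pick A→Pick B) × (Pick A→Pick C) = (19024, -1682, -30289).
So ∂z/∂x = −n_x/n_z = 0.62808 and ∂z/∂y = −n_y/n_z = −0.05553.
Unit vector along 070° is (sin 70°, cos 70°) = (0.9397, 0.3420).
Slope in that direction = a·(0.9397) + b·(0.3420) = 0.57121.
Apparent dip = arctan|0.57121| = 29.7° (true dip is 32.2°, so apparent ≤ true as expected).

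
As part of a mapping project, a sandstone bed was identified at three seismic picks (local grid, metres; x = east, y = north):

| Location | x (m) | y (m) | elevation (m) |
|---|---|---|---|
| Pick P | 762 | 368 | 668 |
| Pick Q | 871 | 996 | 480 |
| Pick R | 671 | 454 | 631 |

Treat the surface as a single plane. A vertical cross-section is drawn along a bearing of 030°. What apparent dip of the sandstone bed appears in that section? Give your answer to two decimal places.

Two edge vectors: Pick P→Pick Q = (109, 628, -188), Pick P→Pick R = (-91, 86, -37).
Normal n = (Pick P→Pick Q) × (Pick P→Pick R) = (-7068, 21141, 66522).
So ∂z/∂x = −n_x/n_z = 0.10625 and ∂z/∂y = −n_y/n_z = −0.31780.
Unit vector along 030° is (sin 30°, cos 30°) = (0.5000, 0.8660).
Slope in that direction = a·(0.5000) + b·(0.8660) = −0.22210.
Apparent dip = arctan|0.22210| = 12.52° (true dip is 18.5°, so apparent ≤ true as expected).

12.52°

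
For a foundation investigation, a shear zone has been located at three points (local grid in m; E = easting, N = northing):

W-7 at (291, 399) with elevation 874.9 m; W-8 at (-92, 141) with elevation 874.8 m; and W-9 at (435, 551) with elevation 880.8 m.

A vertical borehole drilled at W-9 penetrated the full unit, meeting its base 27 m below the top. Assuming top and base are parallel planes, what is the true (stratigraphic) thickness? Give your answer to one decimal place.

26.8 m

Two edge vectors: W-7→W-8 = (-383, -258, -0.1), W-7→W-9 = (144, 152, 5.9).
Normal n = (W-7→W-8) × (W-7→W-9) = (-1507, 2245.3, -21064).
So ∂z/∂E = −n_x/n_z = −0.07154 and ∂z/∂N = −n_y/n_z = 0.10659.
|∇z| = √(a²+b²) = 0.12838, so dip δ = arctan(0.12838) = 7.32°.
True thickness = vertical thickness × cos δ = 27 × cos 7.32° = 26.8 m.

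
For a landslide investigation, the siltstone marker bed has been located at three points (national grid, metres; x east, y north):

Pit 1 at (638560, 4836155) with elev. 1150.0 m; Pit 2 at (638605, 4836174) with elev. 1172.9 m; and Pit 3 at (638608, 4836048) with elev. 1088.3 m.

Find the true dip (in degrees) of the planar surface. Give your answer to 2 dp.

35.47°

Let the plane be z = a·x + b·y + c.
Pit 2−Pit 1: 45a + 19b = 22.9;  Pit 3−Pit 1: 48a − 107b = −61.7.
Solving gives a = 0.22315, b = 0.67674.
Gradient magnitude |∇z| = √(a² + b²) = √(0.04980 + 0.45798) = 0.71258.
True dip = arctan(0.71258) = 35.47°, dipping toward SSW (azimuth ≈ 198°).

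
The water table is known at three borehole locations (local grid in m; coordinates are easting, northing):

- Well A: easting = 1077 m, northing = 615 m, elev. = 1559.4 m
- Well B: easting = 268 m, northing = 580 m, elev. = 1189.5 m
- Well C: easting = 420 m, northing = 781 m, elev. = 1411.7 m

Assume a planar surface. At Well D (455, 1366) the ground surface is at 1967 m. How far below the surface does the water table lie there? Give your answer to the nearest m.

81 m

Two edge vectors: Well A→Well B = (-809, -35, -369.9), Well A→Well C = (-657, 166, -147.7).
Normal n = (Well A→Well B) × (Well A→Well C) = (66572.9, 123535, -157289).
So ∂z/∂easting = −n_x/n_z = 0.42325 and ∂z/∂northing = −n_y/n_z = 0.78540.
Intercept c from Well A: 1559.4 − 455.84 − 483.02 = 620.54.
At (455, 1366): z_contact = 192.6 + 1072.9 + 620.54 = 1886.0 m.
Depth below ground = 1967 − 1886.0 = 81 m.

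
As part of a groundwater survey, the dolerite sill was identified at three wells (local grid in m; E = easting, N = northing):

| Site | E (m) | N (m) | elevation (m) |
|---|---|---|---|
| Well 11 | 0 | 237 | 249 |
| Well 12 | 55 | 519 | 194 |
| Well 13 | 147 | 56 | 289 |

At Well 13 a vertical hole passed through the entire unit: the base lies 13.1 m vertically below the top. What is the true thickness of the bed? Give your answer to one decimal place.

12.8 m

Let the plane be z = a·E + b·N + c.
Well 12−Well 11: 55a + 282b = −55;  Well 13−Well 11: 147a − 181b = 40.
Solving gives a = 0.02577, b = −0.20006.
|∇z| = √(a²+b²) = 0.20172, so dip δ = arctan(0.20172) = 11.40°.
True thickness = vertical thickness × cos δ = 13.1 × cos 11.40° = 12.8 m.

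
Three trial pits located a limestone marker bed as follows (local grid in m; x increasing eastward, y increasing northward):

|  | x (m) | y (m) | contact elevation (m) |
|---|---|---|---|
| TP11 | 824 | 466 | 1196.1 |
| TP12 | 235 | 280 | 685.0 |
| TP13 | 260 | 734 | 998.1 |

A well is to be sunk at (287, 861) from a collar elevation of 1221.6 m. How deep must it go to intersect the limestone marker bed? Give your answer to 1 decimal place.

122.7 m

Two edge vectors: TP11→TP12 = (-589, -186, -511.1), TP11→TP13 = (-564, 268, -198).
Normal n = (TP11→TP12) × (TP11→TP13) = (173802.8, 171638.4, -262756).
So ∂z/∂x = −n_x/n_z = 0.66146 and ∂z/∂y = −n_y/n_z = 0.65322.
Intercept c from TP11: 1196.1 − 545.04 − 304.40 = 346.65.
At (287, 861): z_contact = 189.84 + 562.43 + 346.65 = 1098.92 m.
Depth below ground = 1221.6 − 1098.92 = 122.7 m.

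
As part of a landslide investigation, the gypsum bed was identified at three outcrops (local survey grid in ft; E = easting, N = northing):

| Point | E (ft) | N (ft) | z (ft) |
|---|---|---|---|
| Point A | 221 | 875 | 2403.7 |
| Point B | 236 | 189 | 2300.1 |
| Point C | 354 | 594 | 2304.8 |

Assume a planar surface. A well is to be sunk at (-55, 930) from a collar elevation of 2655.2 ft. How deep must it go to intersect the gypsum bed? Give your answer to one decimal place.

Let the plane be z = a·E + b·N + c.
Point B−Point A: 15a − 686b = −103.6;  Point C−Point A: 133a − 281b = −98.9.
Solving gives a = −0.44510, b = 0.14129.
Then c = 2403.7 − a·221 − b·875 = 2378.44.
At (-55, 930): z_contact = 24.48 + 131.40 + 2378.44 = 2534.32 ft.
Depth below ground = 2655.2 − 2534.32 = 120.9 ft.

120.9 ft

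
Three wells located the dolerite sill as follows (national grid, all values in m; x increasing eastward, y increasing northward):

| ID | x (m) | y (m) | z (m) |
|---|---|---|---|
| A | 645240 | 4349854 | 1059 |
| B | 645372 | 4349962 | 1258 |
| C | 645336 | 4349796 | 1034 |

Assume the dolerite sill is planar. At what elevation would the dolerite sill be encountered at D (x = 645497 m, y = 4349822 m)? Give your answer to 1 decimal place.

1145.3 m

Two edge vectors: A→B = (132, 108, 199), A→C = (96, -58, -25).
Normal n = (A→B) × (A→C) = (8842, 22404, -18024).
So ∂z/∂x = −n_x/n_z = 0.490568131 and ∂z/∂y = −n_y/n_z = 1.243009321.
Intercept c from A: 1059 − 316534.18 − 5406909.07 = −5722384.25.
At (645497, 4349822): z = 316660.3 + 5406869.3 − 5722384.25 = 1145.3 m.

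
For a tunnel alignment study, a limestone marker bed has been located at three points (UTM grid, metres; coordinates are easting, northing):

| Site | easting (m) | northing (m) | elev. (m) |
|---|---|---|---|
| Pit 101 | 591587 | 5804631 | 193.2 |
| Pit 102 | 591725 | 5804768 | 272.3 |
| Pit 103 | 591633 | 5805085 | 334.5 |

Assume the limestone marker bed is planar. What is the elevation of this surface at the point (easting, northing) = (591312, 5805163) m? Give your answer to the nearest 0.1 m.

262.2 m

Two edge vectors: Pit 101→Pit 102 = (138, 137, 79.1), Pit 101→Pit 103 = (46, 454, 141.3).
Normal n = (Pit 101→Pit 102) × (Pit 101→Pit 103) = (-16553.3, -15860.8, 56350).
So ∂z/∂easting = −n_x/n_z = 0.293758651 and ∂z/∂northing = −n_y/n_z = 0.281469388.
Intercept c from Pit 101: 193.2 − 173783.80 − 1633825.93 = −1807416.53.
At (591312, 5805163): z = 173703.0 + 1633975.7 − 1807416.53 = 262.2 m.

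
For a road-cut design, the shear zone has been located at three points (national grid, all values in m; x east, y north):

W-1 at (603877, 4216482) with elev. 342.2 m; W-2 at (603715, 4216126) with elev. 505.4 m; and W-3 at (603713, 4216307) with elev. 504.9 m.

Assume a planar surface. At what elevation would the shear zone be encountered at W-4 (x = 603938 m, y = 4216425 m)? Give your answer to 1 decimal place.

283.3 m

Let the plane be z = a·x + b·y + c.
W-2−W-1: −162a − 356b = 163.2;  W-3−W-1: −164a − 175b = 162.7.
Solving gives a = −0.977598721, b = −0.013564627.
Then c = 342.2 − a·603877 − b·4216482 = 647886.59.
At (603938, 4216425): z = −590409.0 − 57194.2 + 647886.59 = 283.3 m.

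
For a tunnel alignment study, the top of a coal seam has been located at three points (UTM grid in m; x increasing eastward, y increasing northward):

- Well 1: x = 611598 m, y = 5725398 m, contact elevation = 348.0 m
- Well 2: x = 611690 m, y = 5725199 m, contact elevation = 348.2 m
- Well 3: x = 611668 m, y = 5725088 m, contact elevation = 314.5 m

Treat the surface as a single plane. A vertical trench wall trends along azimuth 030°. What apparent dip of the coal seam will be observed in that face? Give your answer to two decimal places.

Two edge vectors: Well 1→Well 2 = (92, -199, 0.2), Well 1→Well 3 = (70, -310, -33.5).
Normal n = (Well 1→Well 2) × (Well 1→Well 3) = (6728.5, 3096, -14590).
So ∂z/∂x = −n_x/n_z = 0.46117 and ∂z/∂y = −n_y/n_z = 0.21220.
Unit vector along 030° is (sin 30°, cos 30°) = (0.5000, 0.8660).
Slope in that direction = a·(0.5000) + b·(0.8660) = 0.41436.
Apparent dip = arctan|0.41436| = 22.51° (true dip is 26.9°, so apparent ≤ true as expected).

22.51°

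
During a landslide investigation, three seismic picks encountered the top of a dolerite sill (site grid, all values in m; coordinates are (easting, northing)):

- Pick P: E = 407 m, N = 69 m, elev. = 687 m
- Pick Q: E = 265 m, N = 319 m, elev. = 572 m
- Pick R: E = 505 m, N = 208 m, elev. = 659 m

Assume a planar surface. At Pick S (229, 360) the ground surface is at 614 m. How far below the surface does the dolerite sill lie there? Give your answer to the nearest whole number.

63 m

Let the plane be z = a·E + b·N + c.
Pick Q−Pick P: −142a + 250b = −115;  Pick R−Pick P: 98a + 139b = −28.
Solving gives a = 0.20311, b = −0.34464.
Then c = 687 − a·407 − b·69 = 628.12.
At (229, 360): z_contact = 46.5 − 124.1 + 628.12 = 550.6 m.
Depth below ground = 614 − 550.6 = 63 m.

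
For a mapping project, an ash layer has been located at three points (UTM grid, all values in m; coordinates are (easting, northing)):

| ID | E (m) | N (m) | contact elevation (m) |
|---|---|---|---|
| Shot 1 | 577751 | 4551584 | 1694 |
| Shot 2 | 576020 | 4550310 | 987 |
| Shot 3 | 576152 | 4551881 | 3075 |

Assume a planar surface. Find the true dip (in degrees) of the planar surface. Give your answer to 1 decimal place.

Two edge vectors: Shot 1→Shot 2 = (-1731, -1274, -707), Shot 1→Shot 3 = (-1599, 297, 1381).
Normal n = (Shot 1→Shot 2) × (Shot 1→Shot 3) = (-1549415, 3521004, -2551233).
So ∂z/∂E = −n_x/n_z = −0.60732 and ∂z/∂N = −n_y/n_z = 1.38012.
Gradient magnitude |∇z| = √(a² + b²) = √(0.36884 + 1.90473) = 1.50783.
True dip = arctan(1.50783) = 56.4°, dipping toward SSE (azimuth ≈ 156°).

56.4°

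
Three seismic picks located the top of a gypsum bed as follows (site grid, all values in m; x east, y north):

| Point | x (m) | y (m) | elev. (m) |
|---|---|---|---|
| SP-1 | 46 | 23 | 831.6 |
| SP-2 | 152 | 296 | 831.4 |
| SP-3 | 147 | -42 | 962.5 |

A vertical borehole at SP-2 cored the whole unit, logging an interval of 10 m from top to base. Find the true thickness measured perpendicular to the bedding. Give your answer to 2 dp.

Let the plane be z = a·x + b·y + c.
SP-2−SP-1: 106a + 273b = −0.2;  SP-3−SP-1: 101a − 65b = 130.9.
Solving gives a = 1.03655, b = −0.40320.
|∇z| = √(a²+b²) = 1.11221, so dip δ = arctan(1.11221) = 48.04°.
True thickness = vertical thickness × cos δ = 10 × cos 48.04° = 6.69 m.

6.69 m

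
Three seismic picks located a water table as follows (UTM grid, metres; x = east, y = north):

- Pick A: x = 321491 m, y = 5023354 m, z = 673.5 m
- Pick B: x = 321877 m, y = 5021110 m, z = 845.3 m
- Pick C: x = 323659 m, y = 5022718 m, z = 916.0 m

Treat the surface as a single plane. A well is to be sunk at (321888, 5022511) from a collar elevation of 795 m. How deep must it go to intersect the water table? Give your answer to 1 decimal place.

Two edge vectors: Pick A→Pick B = (386, -2244, 171.8), Pick A→Pick C = (2168, -636, 242.5).
Normal n = (Pick A→Pick B) × (Pick A→Pick C) = (-434905.2, 278857.4, 4619496).
So ∂z/∂x = −n_x/n_z = 0.094145595 and ∂z/∂y = −n_y/n_z = −0.060365330.
Intercept c from Pick A: 673.5 − 30266.96 + 303236.42 = 273642.96.
At (321888, 5022511): z_contact = 30304.34 − 303185.53 + 273642.96 = 761.76 m.
Depth below ground = 795 − 761.76 = 33.2 m.

33.2 m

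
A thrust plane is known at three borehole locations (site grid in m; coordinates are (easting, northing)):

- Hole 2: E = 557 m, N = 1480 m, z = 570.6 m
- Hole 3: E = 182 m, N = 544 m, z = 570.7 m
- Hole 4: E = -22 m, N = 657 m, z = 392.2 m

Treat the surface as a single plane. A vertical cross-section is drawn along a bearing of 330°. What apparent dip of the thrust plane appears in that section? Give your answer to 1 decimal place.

31.2°

Two edge vectors: Hole 2→Hole 3 = (-375, -936, 0.1), Hole 2→Hole 4 = (-579, -823, -178.4).
Normal n = (Hole 2→Hole 3) × (Hole 2→Hole 4) = (167064.7, -66957.9, -233319).
So ∂z/∂E = −n_x/n_z = 0.71604 and ∂z/∂N = −n_y/n_z = −0.28698.
Unit vector along 330° is (sin 330°, cos 330°) = (-0.5000, 0.8660).
Slope in that direction = a·(-0.5000) + b·(0.8660) = −0.60655.
Apparent dip = arctan|0.60655| = 31.2° (true dip is 37.6°, so apparent ≤ true as expected).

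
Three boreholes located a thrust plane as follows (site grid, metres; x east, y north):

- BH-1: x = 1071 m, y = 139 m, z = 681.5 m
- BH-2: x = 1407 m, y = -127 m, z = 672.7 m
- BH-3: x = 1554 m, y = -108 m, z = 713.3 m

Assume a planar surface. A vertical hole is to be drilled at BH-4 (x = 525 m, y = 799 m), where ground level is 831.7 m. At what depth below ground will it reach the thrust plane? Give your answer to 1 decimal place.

61.1 m

Two edge vectors: BH-1→BH-2 = (336, -266, -8.8), BH-1→BH-3 = (483, -247, 31.8).
Normal n = (BH-1→BH-2) × (BH-1→BH-3) = (-10632.4, -14935.2, 45486).
So ∂z/∂x = −n_x/n_z = 0.233751 and ∂z/∂y = −n_y/n_z = 0.328347.
Intercept c from BH-1: 681.5 − 250.35 − 45.64 = 385.51.
At (525, 799): z_contact = 122.72 + 262.35 + 385.51 = 770.58 m.
Depth below ground = 831.7 − 770.58 = 61.1 m.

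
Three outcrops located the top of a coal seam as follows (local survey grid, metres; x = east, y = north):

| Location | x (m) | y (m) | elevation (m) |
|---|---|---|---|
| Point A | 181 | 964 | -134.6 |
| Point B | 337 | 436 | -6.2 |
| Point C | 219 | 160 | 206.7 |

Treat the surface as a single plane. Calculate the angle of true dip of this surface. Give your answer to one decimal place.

40.8°

Two edge vectors: Point A→Point B = (156, -528, 128.4), Point A→Point C = (38, -804, 341.3).
Normal n = (Point A→Point B) × (Point A→Point C) = (-76972.8, -48363.6, -105360).
So ∂z/∂x = −n_x/n_z = −0.73057 and ∂z/∂y = −n_y/n_z = −0.45903.
Gradient magnitude |∇z| = √(a² + b²) = √(0.53373 + 0.21071) = 0.86281.
True dip = arctan(0.86281) = 40.8°, dipping toward ENE (azimuth ≈ 058°).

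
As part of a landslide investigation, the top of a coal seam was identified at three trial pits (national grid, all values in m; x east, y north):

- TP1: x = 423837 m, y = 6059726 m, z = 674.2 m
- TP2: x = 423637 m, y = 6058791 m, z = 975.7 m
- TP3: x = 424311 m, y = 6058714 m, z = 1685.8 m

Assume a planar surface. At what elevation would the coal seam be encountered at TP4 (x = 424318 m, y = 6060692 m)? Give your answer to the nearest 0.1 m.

635.0 m

Let the plane be z = a·x + b·y + c.
TP2−TP1: −200a − 935b = 301.5;  TP3−TP1: 474a − 1012b = 1011.6.
Solving gives a = 0.992468904, b = −0.534752707.
Then c = 674.2 − a·423837 − b·6059726 = 2820484.04.
At (424318, 6060692): z = 421122.4 − 3240971.5 + 2820484.04 = 635.0 m.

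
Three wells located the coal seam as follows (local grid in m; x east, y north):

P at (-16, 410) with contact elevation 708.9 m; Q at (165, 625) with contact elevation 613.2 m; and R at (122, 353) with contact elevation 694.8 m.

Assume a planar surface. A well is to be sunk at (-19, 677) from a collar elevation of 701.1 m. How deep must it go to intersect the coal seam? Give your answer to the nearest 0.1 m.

62.7 m

Let the plane be z = a·x + b·y + c.
Q−P: 181a + 215b = −95.7;  R−P: 138a − 57b = −14.1.
Solving gives a = −0.21223, b = −0.26645.
Then c = 708.9 − a·-16 − b·410 = 814.75.
At (-19, 677): z_contact = 4.03 − 180.39 + 814.75 = 638.39 m.
Depth below ground = 701.1 − 638.39 = 62.7 m.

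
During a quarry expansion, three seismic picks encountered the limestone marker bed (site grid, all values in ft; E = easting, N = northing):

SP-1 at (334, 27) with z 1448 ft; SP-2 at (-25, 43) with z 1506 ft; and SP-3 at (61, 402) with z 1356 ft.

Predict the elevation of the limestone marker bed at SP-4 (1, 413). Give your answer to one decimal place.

Let the plane be z = a·E + b·N + c.
SP-2−SP-1: −359a + 16b = 58;  SP-3−SP-1: −273a + 375b = −92.
Solving gives a = −0.17828, b = −0.37512.
Then c = 1448 − a·334 − b·27 = 1517.67.
At (1, 413): z = −0.2 − 154.9 + 1517.67 = 1362.6 ft.

1362.6 ft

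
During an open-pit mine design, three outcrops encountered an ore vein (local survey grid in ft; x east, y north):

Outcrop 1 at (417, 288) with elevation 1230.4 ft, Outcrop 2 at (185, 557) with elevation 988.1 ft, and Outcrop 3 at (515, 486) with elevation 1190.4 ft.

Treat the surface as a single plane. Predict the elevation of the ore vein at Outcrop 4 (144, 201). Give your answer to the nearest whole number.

Let the plane be z = a·x + b·y + c.
Outcrop 2−Outcrop 1: −232a + 269b = −242.3;  Outcrop 3−Outcrop 1: 98a + 198b = −40.
Solving gives a = 0.51475, b = −0.45680.
Then c = 1230.4 − a·417 − b·288 = 1147.31.
At (144, 201): z = 74.1 − 91.8 + 1147.31 = 1129.6 ft.

1130 ft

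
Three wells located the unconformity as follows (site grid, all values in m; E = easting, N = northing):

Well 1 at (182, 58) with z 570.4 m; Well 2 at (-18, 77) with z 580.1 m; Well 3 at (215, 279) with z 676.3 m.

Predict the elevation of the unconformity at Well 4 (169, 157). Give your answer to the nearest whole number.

Let the plane be z = a·E + b·N + c.
Well 2−Well 1: −200a + 19b = 9.7;  Well 3−Well 1: 33a + 221b = 105.9.
Solving gives a = −0.00294, b = 0.47962.
Then c = 570.4 − a·182 − b·58 = 543.12.
At (169, 157): z = −0.5 + 75.3 + 543.12 = 617.9 m.

618 m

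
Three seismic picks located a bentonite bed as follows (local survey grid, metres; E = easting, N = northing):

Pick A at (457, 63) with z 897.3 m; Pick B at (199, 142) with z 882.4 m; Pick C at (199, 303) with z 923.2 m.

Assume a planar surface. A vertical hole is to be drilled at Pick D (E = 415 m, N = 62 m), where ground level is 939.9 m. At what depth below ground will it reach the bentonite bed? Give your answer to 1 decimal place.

48.5 m

Two edge vectors: Pick A→Pick B = (-258, 79, -14.9), Pick A→Pick C = (-258, 240, 25.9).
Normal n = (Pick A→Pick B) × (Pick A→Pick C) = (5622.1, 10526.4, -41538).
So ∂z/∂E = −n_x/n_z = 0.13535 and ∂z/∂N = −n_y/n_z = 0.25342.
Intercept c from Pick A: 897.3 − 61.85 − 15.97 = 819.48.
At (415, 62): z_contact = 56.17 + 15.71 + 819.48 = 891.36 m.
Depth below ground = 939.9 − 891.36 = 48.5 m.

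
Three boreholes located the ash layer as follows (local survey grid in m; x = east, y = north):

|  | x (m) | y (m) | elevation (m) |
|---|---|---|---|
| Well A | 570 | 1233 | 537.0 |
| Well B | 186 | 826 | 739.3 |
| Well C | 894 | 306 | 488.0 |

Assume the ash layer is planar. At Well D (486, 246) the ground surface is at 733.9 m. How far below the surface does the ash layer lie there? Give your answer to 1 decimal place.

66.6 m

Two edge vectors: Well A→Well B = (-384, -407, 202.3), Well A→Well C = (324, -927, -49).
Normal n = (Well A→Well B) × (Well A→Well C) = (207475.1, 46729.2, 487836).
So ∂z/∂x = −n_x/n_z = −0.425297 and ∂z/∂y = −n_y/n_z = −0.095789.
Intercept c from Well A: 537 + 242.42 + 118.11 = 897.53.
At (486, 246): z_contact = −206.69 − 23.56 + 897.53 = 667.27 m.
Depth below ground = 733.9 − 667.27 = 66.6 m.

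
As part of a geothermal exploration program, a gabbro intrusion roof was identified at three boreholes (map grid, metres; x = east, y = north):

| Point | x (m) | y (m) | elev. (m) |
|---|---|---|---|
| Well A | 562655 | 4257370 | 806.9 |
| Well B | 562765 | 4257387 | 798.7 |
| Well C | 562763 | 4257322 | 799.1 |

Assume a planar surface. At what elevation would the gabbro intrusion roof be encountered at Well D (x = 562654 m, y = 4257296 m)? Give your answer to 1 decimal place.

807.3 m

Two edge vectors: Well A→Well B = (110, 17, -8.2), Well A→Well C = (108, -48, -7.8).
Normal n = (Well A→Well B) × (Well A→Well C) = (-526.2, -27.6, -7116).
So ∂z/∂x = −n_x/n_z = −0.073946037 and ∂z/∂y = −n_y/n_z = −0.003878583.
Intercept c from Well A: 806.9 + 41606.11 + 16512.56 = 58925.57.
At (562654, 4257296): z = −41606.0 − 16512.3 + 58925.57 = 807.3 m.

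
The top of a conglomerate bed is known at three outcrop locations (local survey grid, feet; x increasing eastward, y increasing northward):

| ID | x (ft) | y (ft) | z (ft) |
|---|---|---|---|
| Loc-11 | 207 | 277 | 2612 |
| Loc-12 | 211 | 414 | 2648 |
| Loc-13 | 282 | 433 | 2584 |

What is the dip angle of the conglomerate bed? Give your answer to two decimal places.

45.62°

Two edge vectors: Loc-11→Loc-12 = (4, 137, 36), Loc-11→Loc-13 = (75, 156, -28).
Normal n = (Loc-11→Loc-12) × (Loc-11→Loc-13) = (-9452, 2812, -9651).
So ∂z/∂x = −n_x/n_z = −0.97938 and ∂z/∂y = −n_y/n_z = 0.29137.
Gradient magnitude |∇z| = √(a² + b²) = √(0.95919 + 0.08490) = 1.02180.
True dip = arctan(1.02180) = 45.62°, dipping toward ESE (azimuth ≈ 107°).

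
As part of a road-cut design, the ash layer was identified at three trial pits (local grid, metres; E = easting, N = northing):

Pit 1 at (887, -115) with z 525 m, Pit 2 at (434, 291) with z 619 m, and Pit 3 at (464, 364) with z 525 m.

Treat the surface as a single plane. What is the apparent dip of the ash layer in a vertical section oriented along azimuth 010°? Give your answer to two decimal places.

Let the plane be z = a·E + b·N + c.
Pit 2−Pit 1: −453a + 406b = 94;  Pit 3−Pit 1: −423a + 479b = 0.
Solving gives a = −0.99507, b = −0.87874.
Unit vector along 010° is (sin 10°, cos 10°) = (0.1736, 0.9848).
Slope in that direction = a·(0.1736) + b·(0.9848) = −1.03818.
Apparent dip = arctan|1.03818| = 46.07° (true dip is 53.0°, so apparent ≤ true as expected).

46.07°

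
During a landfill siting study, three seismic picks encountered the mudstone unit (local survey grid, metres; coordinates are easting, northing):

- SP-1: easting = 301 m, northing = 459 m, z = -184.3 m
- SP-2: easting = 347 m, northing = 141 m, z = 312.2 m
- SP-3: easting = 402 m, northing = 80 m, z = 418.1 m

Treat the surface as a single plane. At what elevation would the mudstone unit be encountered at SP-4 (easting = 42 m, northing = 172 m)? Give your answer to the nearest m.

194 m

Let the plane be z = a·easting + b·northing + c.
SP-2−SP-1: 46a − 318b = 496.5;  SP-3−SP-1: 101a − 379b = 602.4.
Solving gives a = 0.23084, b = −1.52793.
Then c = -184.3 − a·301 − b·459 = 447.54.
At (42, 172): z = 9.7 − 262.8 + 447.54 = 194.4 m.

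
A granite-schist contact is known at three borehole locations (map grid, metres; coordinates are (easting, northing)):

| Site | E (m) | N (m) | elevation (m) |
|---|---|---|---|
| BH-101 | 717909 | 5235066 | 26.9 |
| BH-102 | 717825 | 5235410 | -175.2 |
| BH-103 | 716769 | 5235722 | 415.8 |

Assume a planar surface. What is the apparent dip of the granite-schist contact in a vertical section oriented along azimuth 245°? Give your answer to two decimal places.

Let the plane be z = a·E + b·N + c.
BH-102−BH-101: −84a + 344b = −202.1;  BH-103−BH-101: −1140a + 656b = 388.9.
Solving gives a = −0.79025, b = −0.78047.
Unit vector along 245° is (sin 245°, cos 245°) = (-0.9063, -0.4226).
Slope in that direction = a·(-0.9063) + b·(-0.4226) = 1.04605.
Apparent dip = arctan|1.04605| = 46.29° (true dip is 48.0°, so apparent ≤ true as expected).

46.29°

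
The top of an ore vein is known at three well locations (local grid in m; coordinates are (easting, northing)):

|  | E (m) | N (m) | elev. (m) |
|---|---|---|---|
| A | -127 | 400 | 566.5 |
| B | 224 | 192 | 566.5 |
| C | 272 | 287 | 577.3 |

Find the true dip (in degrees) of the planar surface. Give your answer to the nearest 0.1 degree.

Two edge vectors: A→B = (351, -208, 0), A→C = (399, -113, 10.8).
Normal n = (A→B) × (A→C) = (-2246.4, -3790.8, 43329).
So ∂z/∂E = −n_x/n_z = 0.05185 and ∂z/∂N = −n_y/n_z = 0.08749.
Gradient magnitude |∇z| = √(a² + b²) = √(0.00269 + 0.00765) = 0.10170.
True dip = arctan(0.10170) = 5.8°, dipping toward SSW (azimuth ≈ 211°).

5.8°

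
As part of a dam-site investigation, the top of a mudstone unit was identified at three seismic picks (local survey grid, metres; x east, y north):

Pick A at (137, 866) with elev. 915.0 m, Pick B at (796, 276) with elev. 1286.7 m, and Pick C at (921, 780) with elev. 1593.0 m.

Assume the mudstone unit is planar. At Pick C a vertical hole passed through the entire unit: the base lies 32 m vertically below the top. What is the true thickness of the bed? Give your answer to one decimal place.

Let the plane be z = a·x + b·y + c.
Pick B−Pick A: 659a − 590b = 371.7;  Pick C−Pick A: 784a − 86b = 678.
Solving gives a = 0.90679, b = 0.38284.
|∇z| = √(a²+b²) = 0.98429, so dip δ = arctan(0.98429) = 44.55°.
True thickness = vertical thickness × cos δ = 32 × cos 44.55° = 22.8 m.

22.8 m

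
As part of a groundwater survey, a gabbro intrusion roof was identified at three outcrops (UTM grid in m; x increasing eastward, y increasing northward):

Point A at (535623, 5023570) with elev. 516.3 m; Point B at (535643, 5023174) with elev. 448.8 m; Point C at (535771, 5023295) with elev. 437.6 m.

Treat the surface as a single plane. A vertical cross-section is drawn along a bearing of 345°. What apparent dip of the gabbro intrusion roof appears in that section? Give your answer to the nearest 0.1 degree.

Let the plane be z = a·x + b·y + c.
Point B−Point A: 20a − 396b = −67.5;  Point C−Point A: 148a − 275b = −78.7.
Solving gives a = −0.23730, b = 0.15847.
Unit vector along 345° is (sin 345°, cos 345°) = (-0.2588, 0.9659).
Slope in that direction = a·(-0.2588) + b·(0.9659) = 0.21449.
Apparent dip = arctan|0.21449| = 12.1° (true dip is 15.9°, so apparent ≤ true as expected).

12.1°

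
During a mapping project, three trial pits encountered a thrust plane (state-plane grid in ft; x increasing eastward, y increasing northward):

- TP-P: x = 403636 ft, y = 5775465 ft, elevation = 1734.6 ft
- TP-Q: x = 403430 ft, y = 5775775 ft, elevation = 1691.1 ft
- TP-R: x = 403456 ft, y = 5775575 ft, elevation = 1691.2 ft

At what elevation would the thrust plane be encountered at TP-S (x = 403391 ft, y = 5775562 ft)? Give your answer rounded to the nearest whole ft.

1674 ft

Let the plane be z = a·x + b·y + c.
TP-Q−TP-P: −206a + 310b = −43.5;  TP-R−TP-P: −180a + 110b = −43.4.
Solving gives a = 0.26158721, b = 0.03350634.
Then c = 1734.6 − a·403636 − b·5775465 = −297366.09.
At (403391, 5775562): z = 105521.9 + 193517.9 − 297366.09 = 1673.8 ft.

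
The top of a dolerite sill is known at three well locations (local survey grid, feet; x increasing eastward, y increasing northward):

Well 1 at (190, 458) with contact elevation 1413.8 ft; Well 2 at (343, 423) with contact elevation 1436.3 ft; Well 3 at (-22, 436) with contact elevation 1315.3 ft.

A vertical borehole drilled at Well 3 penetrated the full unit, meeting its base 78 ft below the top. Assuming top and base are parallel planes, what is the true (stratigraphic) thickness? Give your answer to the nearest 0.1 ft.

Let the plane be z = a·x + b·y + c.
Well 2−Well 1: 153a − 35b = 22.5;  Well 3−Well 1: −212a − 22b = −98.5.
Solving gives a = 0.36552, b = 0.95499.
|∇z| = √(a²+b²) = 1.02255, so dip δ = arctan(1.02255) = 45.64°.
True thickness = vertical thickness × cos δ = 78 × cos 45.64° = 54.5 ft.

54.5 ft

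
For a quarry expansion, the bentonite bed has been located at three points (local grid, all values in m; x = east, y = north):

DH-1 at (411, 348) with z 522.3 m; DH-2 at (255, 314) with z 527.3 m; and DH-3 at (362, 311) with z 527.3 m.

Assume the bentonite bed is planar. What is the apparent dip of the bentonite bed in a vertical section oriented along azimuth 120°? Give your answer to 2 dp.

Let the plane be z = a·x + b·y + c.
DH-2−DH-1: −156a − 34b = 5;  DH-3−DH-1: −49a − 37b = 5.
Solving gives a = −0.00365, b = −0.13030.
Unit vector along 120° is (sin 120°, cos 120°) = (0.8660, -0.5000).
Slope in that direction = a·(0.8660) + b·(-0.5000) = 0.06198.
Apparent dip = arctan|0.06198| = 3.55° (true dip is 7.4°, so apparent ≤ true as expected).

3.55°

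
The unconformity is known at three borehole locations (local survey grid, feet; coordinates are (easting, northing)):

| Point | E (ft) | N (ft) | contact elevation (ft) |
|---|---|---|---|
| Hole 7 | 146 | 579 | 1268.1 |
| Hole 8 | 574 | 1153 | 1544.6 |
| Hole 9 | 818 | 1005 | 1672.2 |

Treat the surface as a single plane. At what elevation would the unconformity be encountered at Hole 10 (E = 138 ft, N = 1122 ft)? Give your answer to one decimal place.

1297.9 ft

Let the plane be z = a·E + b·N + c.
Hole 8−Hole 7: 428a + 574b = 276.5;  Hole 9−Hole 7: 672a + 426b = 404.1.
Solving gives a = 0.561280, b = 0.063192.
Then c = 1268.1 − a·146 − b·579 = 1149.57.
At (138, 1122): z = 77.5 + 70.9 + 1149.57 = 1297.9 ft.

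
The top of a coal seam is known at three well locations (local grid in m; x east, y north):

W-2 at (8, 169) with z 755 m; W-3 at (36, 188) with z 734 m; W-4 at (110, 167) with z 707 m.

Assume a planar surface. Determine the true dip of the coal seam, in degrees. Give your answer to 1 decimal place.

32.0°

Two edge vectors: W-2→W-3 = (28, 19, -21), W-2→W-4 = (102, -2, -48).
Normal n = (W-2→W-3) × (W-2→W-4) = (-954, -798, -1994).
So ∂z/∂x = −n_x/n_z = −0.47844 and ∂z/∂y = −n_y/n_z = −0.40020.
Gradient magnitude |∇z| = √(a² + b²) = √(0.22890 + 0.16016) = 0.62375.
True dip = arctan(0.62375) = 32.0°, dipping toward NE (azimuth ≈ 050°).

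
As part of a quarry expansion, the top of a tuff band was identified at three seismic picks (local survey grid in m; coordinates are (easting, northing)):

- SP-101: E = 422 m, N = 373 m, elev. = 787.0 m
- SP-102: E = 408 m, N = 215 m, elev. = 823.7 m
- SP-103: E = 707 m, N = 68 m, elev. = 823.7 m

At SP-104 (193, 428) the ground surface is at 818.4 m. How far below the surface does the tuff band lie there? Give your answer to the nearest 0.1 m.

18.6 m

Two edge vectors: SP-101→SP-102 = (-14, -158, 36.7), SP-101→SP-103 = (285, -305, 36.7).
Normal n = (SP-101→SP-102) × (SP-101→SP-103) = (5394.9, 10973.3, 49300).
So ∂z/∂E = −n_x/n_z = −0.10943 and ∂z/∂N = −n_y/n_z = −0.22258.
Intercept c from SP-101: 787 + 46.18 + 83.02 = 916.20.
At (193, 428): z_contact = −21.12 − 95.27 + 916.20 = 799.82 m.
Depth below ground = 818.4 − 799.82 = 18.6 m.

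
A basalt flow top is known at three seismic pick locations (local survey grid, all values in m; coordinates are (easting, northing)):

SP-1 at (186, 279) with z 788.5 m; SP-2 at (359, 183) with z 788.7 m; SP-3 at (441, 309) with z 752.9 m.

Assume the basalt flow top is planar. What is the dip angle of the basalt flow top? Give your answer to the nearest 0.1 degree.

Two edge vectors: SP-1→SP-2 = (173, -96, 0.2), SP-1→SP-3 = (255, 30, -35.6).
Normal n = (SP-1→SP-2) × (SP-1→SP-3) = (3411.6, 6209.8, 29670).
So ∂z/∂E = −n_x/n_z = −0.11498 and ∂z/∂N = −n_y/n_z = −0.20930.
Gradient magnitude |∇z| = √(a² + b²) = √(0.01322 + 0.04380) = 0.23880.
True dip = arctan(0.23880) = 13.4°, dipping toward NNE (azimuth ≈ 029°).

13.4°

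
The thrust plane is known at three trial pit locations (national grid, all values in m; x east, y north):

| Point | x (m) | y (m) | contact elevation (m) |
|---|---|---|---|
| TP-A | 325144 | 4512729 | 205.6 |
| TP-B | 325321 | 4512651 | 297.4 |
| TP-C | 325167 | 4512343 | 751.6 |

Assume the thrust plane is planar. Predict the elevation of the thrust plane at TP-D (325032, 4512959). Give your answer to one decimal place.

-109.2 m

Two edge vectors: TP-A→TP-B = (177, -78, 91.8), TP-A→TP-C = (23, -386, 546).
Normal n = (TP-A→TP-B) × (TP-A→TP-C) = (-7153.2, -94530.6, -66528).
So ∂z/∂x = −n_x/n_z = −0.107521645 and ∂z/∂y = −n_y/n_z = −1.420914502.
Intercept c from TP-A: 205.6 + 34960.02 + 6412202.08 = 6447367.70.
At (325032, 4512959): z = −34948.0 − 6412528.9 + 6447367.70 = -109.2 m.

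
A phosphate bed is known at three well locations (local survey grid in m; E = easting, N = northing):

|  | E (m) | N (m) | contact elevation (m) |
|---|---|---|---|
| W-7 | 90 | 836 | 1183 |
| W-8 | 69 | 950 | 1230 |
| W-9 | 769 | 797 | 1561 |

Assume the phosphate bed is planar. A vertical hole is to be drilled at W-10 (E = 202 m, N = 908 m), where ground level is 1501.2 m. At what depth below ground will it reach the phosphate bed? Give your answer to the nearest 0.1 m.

Two edge vectors: W-7→W-8 = (-21, 114, 47), W-7→W-9 = (679, -39, 378).
Normal n = (W-7→W-8) × (W-7→W-9) = (44925, 39851, -76587).
So ∂z/∂E = −n_x/n_z = 0.58659 and ∂z/∂N = −n_y/n_z = 0.52034.
Intercept c from W-7: 1183 − 52.79 − 435.00 = 695.21.
At (202, 908): z_contact = 118.49 + 472.47 + 695.21 = 1286.16 m.
Depth below ground = 1501.2 − 1286.16 = 215.0 m.

215.0 m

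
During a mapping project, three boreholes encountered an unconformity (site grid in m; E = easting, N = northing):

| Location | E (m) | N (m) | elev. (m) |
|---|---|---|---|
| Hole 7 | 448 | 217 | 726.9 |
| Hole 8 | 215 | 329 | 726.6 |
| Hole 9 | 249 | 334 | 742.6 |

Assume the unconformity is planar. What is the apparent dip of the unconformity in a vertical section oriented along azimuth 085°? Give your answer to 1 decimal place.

23.0°

Let the plane be z = a·E + b·N + c.
Hole 8−Hole 7: −233a + 112b = −0.3;  Hole 9−Hole 7: −199a + 117b = 15.7.
Solving gives a = 0.36065, b = 0.74760.
Unit vector along 085° is (sin 85°, cos 85°) = (0.9962, 0.0872).
Slope in that direction = a·(0.9962) + b·(0.0872) = 0.42443.
Apparent dip = arctan|0.42443| = 23.0° (true dip is 39.7°, so apparent ≤ true as expected).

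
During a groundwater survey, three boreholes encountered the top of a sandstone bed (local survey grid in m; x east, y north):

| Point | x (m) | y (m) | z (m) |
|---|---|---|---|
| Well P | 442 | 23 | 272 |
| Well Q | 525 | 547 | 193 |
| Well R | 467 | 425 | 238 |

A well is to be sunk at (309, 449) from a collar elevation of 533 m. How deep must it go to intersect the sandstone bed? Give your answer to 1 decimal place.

187.3 m

Let the plane be z = a·x + b·y + c.
Well Q−Well P: 83a + 524b = −79;  Well R−Well P: 25a + 402b = −34.
Solving gives a = −0.68795, b = −0.04179.
Then c = 272 − a·442 − b·23 = 577.04.
At (309, 449): z_contact = −212.58 − 18.77 + 577.04 = 345.69 m.
Depth below ground = 533 − 345.69 = 187.3 m.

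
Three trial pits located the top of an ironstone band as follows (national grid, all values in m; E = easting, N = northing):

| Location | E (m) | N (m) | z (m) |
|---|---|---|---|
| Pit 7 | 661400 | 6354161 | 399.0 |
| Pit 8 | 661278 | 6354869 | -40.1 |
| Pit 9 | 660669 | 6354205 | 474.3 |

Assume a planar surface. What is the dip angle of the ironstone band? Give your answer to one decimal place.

33.4°

Let the plane be z = a·E + b·N + c.
Pit 8−Pit 7: −122a + 708b = −439.1;  Pit 9−Pit 7: −731a + 44b = 75.3.
Solving gives a = −0.14181, b = −0.64463.
Gradient magnitude |∇z| = √(a² + b²) = √(0.02011 + 0.41555) = 0.66005.
True dip = arctan(0.66005) = 33.4°, dipping toward NNE (azimuth ≈ 012°).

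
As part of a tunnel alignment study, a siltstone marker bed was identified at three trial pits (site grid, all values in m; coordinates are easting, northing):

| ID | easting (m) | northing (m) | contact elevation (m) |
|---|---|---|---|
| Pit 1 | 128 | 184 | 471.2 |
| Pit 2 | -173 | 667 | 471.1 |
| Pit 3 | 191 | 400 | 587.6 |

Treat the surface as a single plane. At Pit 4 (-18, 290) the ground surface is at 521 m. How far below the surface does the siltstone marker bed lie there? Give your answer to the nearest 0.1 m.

Two edge vectors: Pit 1→Pit 2 = (-301, 483, -0.1), Pit 1→Pit 3 = (63, 216, 116.4).
Normal n = (Pit 1→Pit 2) × (Pit 1→Pit 3) = (56242.8, 35030.1, -95445).
So ∂z/∂easting = −n_x/n_z = 0.58927 and ∂z/∂northing = −n_y/n_z = 0.36702.
Intercept c from Pit 1: 471.2 − 75.43 − 67.53 = 328.24.
At (-18, 290): z_contact = −10.61 + 106.44 + 328.24 = 424.07 m.
Depth below ground = 521 − 424.07 = 96.9 m.

96.9 m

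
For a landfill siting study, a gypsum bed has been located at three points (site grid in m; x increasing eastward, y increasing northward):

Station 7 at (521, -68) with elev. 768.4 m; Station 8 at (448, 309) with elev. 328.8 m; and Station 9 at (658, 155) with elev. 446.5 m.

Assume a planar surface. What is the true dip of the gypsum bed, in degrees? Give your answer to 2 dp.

Two edge vectors: Station 7→Station 8 = (-73, 377, -439.6), Station 7→Station 9 = (137, 223, -321.9).
Normal n = (Station 7→Station 8) × (Station 7→Station 9) = (-23325.5, -83723.9, -67928).
So ∂z/∂x = −n_x/n_z = −0.34339 and ∂z/∂y = −n_y/n_z = −1.23254.
Gradient magnitude |∇z| = √(a² + b²) = √(0.11791 + 1.51915) = 1.27948.
True dip = arctan(1.27948) = 51.99°, dipping toward NNE (azimuth ≈ 016°).

51.99°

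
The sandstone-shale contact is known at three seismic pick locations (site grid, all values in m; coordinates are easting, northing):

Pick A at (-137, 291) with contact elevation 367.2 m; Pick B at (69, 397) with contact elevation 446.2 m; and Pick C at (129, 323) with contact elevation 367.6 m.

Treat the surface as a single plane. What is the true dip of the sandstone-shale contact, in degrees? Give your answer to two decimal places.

44.29°

Two edge vectors: Pick A→Pick B = (206, 106, 79), Pick A→Pick C = (266, 32, 0.4).
Normal n = (Pick A→Pick B) × (Pick A→Pick C) = (-2485.6, 20931.6, -21604).
So ∂z/∂easting = −n_x/n_z = −0.11505 and ∂z/∂northing = −n_y/n_z = 0.96888.
Gradient magnitude |∇z| = √(a² + b²) = √(0.01324 + 0.93872) = 0.97568.
True dip = arctan(0.97568) = 44.29°, dipping toward S (azimuth ≈ 173°).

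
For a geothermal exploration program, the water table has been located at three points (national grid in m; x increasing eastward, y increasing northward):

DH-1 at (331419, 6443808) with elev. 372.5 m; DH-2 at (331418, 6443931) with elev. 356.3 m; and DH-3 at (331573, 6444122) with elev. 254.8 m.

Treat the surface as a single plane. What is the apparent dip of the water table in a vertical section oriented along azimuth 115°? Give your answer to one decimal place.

21.0°

Two edge vectors: DH-1→DH-2 = (-1, 123, -16.2), DH-1→DH-3 = (154, 314, -117.7).
Normal n = (DH-1→DH-2) × (DH-1→DH-3) = (-9390.3, -2612.5, -19256).
So ∂z/∂x = −n_x/n_z = −0.48766 and ∂z/∂y = −n_y/n_z = −0.13567.
Unit vector along 115° is (sin 115°, cos 115°) = (0.9063, -0.4226).
Slope in that direction = a·(0.9063) + b·(-0.4226) = −0.38463.
Apparent dip = arctan|0.38463| = 21.0° (true dip is 26.8°, so apparent ≤ true as expected).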